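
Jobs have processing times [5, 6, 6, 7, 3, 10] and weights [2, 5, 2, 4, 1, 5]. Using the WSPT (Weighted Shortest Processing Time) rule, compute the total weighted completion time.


Compute p/w ratios and sort ascending (WSPT): [(6, 5), (7, 4), (10, 5), (5, 2), (6, 2), (3, 1)]
Compute weighted completion times:
  Job (p=6,w=5): C=6, w*C=5*6=30
  Job (p=7,w=4): C=13, w*C=4*13=52
  Job (p=10,w=5): C=23, w*C=5*23=115
  Job (p=5,w=2): C=28, w*C=2*28=56
  Job (p=6,w=2): C=34, w*C=2*34=68
  Job (p=3,w=1): C=37, w*C=1*37=37
Total weighted completion time = 358

358


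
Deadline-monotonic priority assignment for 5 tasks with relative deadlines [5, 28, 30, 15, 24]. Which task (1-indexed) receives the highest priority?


Sort tasks by relative deadline (ascending):
  Task 1: deadline = 5
  Task 4: deadline = 15
  Task 5: deadline = 24
  Task 2: deadline = 28
  Task 3: deadline = 30
Priority order (highest first): [1, 4, 5, 2, 3]
Highest priority task = 1

1


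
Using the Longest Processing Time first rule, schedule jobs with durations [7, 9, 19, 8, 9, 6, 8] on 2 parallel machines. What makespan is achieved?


Sort jobs in decreasing order (LPT): [19, 9, 9, 8, 8, 7, 6]
Assign each job to the least loaded machine:
  Machine 1: jobs [19, 8, 6], load = 33
  Machine 2: jobs [9, 9, 8, 7], load = 33
Makespan = max load = 33

33


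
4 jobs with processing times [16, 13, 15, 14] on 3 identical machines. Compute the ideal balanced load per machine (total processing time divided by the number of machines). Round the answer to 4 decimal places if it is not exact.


Total processing time = 16 + 13 + 15 + 14 = 58
Number of machines = 3
Ideal balanced load = 58 / 3 = 19.3333

19.3333


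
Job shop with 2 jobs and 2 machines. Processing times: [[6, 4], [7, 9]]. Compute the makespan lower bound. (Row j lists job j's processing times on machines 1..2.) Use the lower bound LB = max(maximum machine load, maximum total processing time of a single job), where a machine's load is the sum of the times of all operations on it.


Machine loads:
  Machine 1: 6 + 7 = 13
  Machine 2: 4 + 9 = 13
Max machine load = 13
Job totals:
  Job 1: 10
  Job 2: 16
Max job total = 16
Lower bound = max(13, 16) = 16

16


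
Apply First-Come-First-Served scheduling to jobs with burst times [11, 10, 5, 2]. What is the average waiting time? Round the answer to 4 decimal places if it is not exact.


FCFS order (as given): [11, 10, 5, 2]
Waiting times:
  Job 1: wait = 0
  Job 2: wait = 11
  Job 3: wait = 21
  Job 4: wait = 26
Sum of waiting times = 58
Average waiting time = 58/4 = 14.5

14.5


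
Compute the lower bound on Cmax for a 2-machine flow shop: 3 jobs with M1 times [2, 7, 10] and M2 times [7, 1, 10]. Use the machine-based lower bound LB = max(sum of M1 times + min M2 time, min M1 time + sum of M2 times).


LB1 = sum(M1 times) + min(M2 times) = 19 + 1 = 20
LB2 = min(M1 times) + sum(M2 times) = 2 + 18 = 20
Lower bound = max(LB1, LB2) = max(20, 20) = 20

20


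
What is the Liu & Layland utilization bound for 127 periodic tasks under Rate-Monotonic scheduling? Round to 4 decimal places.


Compute 2^(1/127) = 1.0054727730
Subtract 1: 1.0054727730 - 1 = 0.0054727730
Multiply by n: 127 * 0.0054727730 = 0.6950421710
Round to 4 dp: 0.6950

0.6950


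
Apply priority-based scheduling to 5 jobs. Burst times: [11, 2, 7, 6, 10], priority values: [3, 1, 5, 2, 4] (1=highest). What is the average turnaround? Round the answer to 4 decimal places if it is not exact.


Sort by priority (ascending = highest first):
Order: [(1, 2), (2, 6), (3, 11), (4, 10), (5, 7)]
Completion times:
  Priority 1, burst=2, C=2
  Priority 2, burst=6, C=8
  Priority 3, burst=11, C=19
  Priority 4, burst=10, C=29
  Priority 5, burst=7, C=36
Average turnaround = 94/5 = 18.8

18.8


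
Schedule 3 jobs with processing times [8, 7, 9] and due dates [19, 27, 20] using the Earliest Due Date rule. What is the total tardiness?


Sort by due date (EDD order): [(8, 19), (9, 20), (7, 27)]
Compute completion times and tardiness:
  Job 1: p=8, d=19, C=8, tardiness=max(0,8-19)=0
  Job 2: p=9, d=20, C=17, tardiness=max(0,17-20)=0
  Job 3: p=7, d=27, C=24, tardiness=max(0,24-27)=0
Total tardiness = 0

0


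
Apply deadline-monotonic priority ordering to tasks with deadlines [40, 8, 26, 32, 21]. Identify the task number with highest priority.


Sort tasks by relative deadline (ascending):
  Task 2: deadline = 8
  Task 5: deadline = 21
  Task 3: deadline = 26
  Task 4: deadline = 32
  Task 1: deadline = 40
Priority order (highest first): [2, 5, 3, 4, 1]
Highest priority task = 2

2


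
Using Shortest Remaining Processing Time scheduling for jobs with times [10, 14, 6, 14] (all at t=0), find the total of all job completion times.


Since all jobs arrive at t=0, SRPT equals SPT ordering.
SPT order: [6, 10, 14, 14]
Completion times:
  Job 1: p=6, C=6
  Job 2: p=10, C=16
  Job 3: p=14, C=30
  Job 4: p=14, C=44
Total completion time = 6 + 16 + 30 + 44 = 96

96


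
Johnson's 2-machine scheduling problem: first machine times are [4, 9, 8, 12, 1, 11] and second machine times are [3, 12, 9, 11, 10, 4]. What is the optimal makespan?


Apply Johnson's rule:
  Group 1 (a <= b): [(5, 1, 10), (3, 8, 9), (2, 9, 12)]
  Group 2 (a > b): [(4, 12, 11), (6, 11, 4), (1, 4, 3)]
Optimal job order: [5, 3, 2, 4, 6, 1]
Schedule:
  Job 5: M1 done at 1, M2 done at 11
  Job 3: M1 done at 9, M2 done at 20
  Job 2: M1 done at 18, M2 done at 32
  Job 4: M1 done at 30, M2 done at 43
  Job 6: M1 done at 41, M2 done at 47
  Job 1: M1 done at 45, M2 done at 50
Makespan = 50

50


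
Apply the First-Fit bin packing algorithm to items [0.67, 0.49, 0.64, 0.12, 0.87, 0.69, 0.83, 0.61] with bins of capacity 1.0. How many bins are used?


Place items sequentially using First-Fit:
  Item 0.67 -> new Bin 1
  Item 0.49 -> new Bin 2
  Item 0.64 -> new Bin 3
  Item 0.12 -> Bin 1 (now 0.79)
  Item 0.87 -> new Bin 4
  Item 0.69 -> new Bin 5
  Item 0.83 -> new Bin 6
  Item 0.61 -> new Bin 7
Total bins used = 7

7


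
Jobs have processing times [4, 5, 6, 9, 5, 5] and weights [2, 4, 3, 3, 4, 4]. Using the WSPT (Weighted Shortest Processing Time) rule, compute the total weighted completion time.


Compute p/w ratios and sort ascending (WSPT): [(5, 4), (5, 4), (5, 4), (4, 2), (6, 3), (9, 3)]
Compute weighted completion times:
  Job (p=5,w=4): C=5, w*C=4*5=20
  Job (p=5,w=4): C=10, w*C=4*10=40
  Job (p=5,w=4): C=15, w*C=4*15=60
  Job (p=4,w=2): C=19, w*C=2*19=38
  Job (p=6,w=3): C=25, w*C=3*25=75
  Job (p=9,w=3): C=34, w*C=3*34=102
Total weighted completion time = 335

335


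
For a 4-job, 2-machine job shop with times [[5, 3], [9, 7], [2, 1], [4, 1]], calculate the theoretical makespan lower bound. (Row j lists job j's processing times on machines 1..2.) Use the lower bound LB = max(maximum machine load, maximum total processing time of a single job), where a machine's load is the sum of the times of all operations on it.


Machine loads:
  Machine 1: 5 + 9 + 2 + 4 = 20
  Machine 2: 3 + 7 + 1 + 1 = 12
Max machine load = 20
Job totals:
  Job 1: 8
  Job 2: 16
  Job 3: 3
  Job 4: 5
Max job total = 16
Lower bound = max(20, 16) = 20

20


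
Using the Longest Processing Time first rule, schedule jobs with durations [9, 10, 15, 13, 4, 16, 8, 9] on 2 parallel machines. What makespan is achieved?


Sort jobs in decreasing order (LPT): [16, 15, 13, 10, 9, 9, 8, 4]
Assign each job to the least loaded machine:
  Machine 1: jobs [16, 10, 9, 8], load = 43
  Machine 2: jobs [15, 13, 9, 4], load = 41
Makespan = max load = 43

43


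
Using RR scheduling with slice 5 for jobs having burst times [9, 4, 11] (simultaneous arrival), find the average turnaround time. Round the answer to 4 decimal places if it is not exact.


Time quantum = 5
Execution trace:
  J1 runs 5 units, time = 5
  J2 runs 4 units, time = 9
  J3 runs 5 units, time = 14
  J1 runs 4 units, time = 18
  J3 runs 5 units, time = 23
  J3 runs 1 units, time = 24
Finish times: [18, 9, 24]
Average turnaround = 51/3 = 17.0

17.0


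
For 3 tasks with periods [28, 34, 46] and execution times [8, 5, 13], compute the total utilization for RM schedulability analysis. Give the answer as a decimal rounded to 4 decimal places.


Compute individual utilizations (exact fractions):
  Task 1: C/T = 8/28 = 2/7 (approx. 0.2857)
  Task 2: C/T = 5/34 (approx. 0.1471)
  Task 3: C/T = 13/46 (approx. 0.2826)
Total utilization U = 2/7 + 5/34 + 13/46 = 1958/2737
Rounded to 4 decimal places: U = 0.7154
RM (Liu & Layland) bound for 3 tasks = 0.779763; compare with U = 1958/2737 (approx. 0.715382)
U <= bound, so schedulable by RM sufficient condition.

0.7154


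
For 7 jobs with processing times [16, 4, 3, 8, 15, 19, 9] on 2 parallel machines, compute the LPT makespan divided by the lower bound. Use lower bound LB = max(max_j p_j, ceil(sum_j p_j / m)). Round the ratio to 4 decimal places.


LPT order: [19, 16, 15, 9, 8, 4, 3]
Machine loads after assignment: [36, 38]
LPT makespan = 38
Lower bound = max(max_job, ceil(total/2)) = max(19, 37) = 37
Ratio = 38 / 37 = 1.027

1.027


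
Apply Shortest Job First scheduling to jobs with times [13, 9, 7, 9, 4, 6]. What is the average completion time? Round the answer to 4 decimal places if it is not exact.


SJF order (ascending): [4, 6, 7, 9, 9, 13]
Completion times:
  Job 1: burst=4, C=4
  Job 2: burst=6, C=10
  Job 3: burst=7, C=17
  Job 4: burst=9, C=26
  Job 5: burst=9, C=35
  Job 6: burst=13, C=48
Average completion = 140/6 = 23.3333

23.3333


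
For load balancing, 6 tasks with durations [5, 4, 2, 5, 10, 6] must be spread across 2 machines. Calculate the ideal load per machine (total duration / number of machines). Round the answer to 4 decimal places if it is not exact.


Total processing time = 5 + 4 + 2 + 5 + 10 + 6 = 32
Number of machines = 2
Ideal balanced load = 32 / 2 = 16.0

16.0


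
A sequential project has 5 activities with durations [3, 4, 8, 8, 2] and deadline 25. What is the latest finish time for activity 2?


LF(activity 2) = deadline - sum of successor durations
Successors: activities 3 through 5 with durations [8, 8, 2]
Sum of successor durations = 18
LF = 25 - 18 = 7

7


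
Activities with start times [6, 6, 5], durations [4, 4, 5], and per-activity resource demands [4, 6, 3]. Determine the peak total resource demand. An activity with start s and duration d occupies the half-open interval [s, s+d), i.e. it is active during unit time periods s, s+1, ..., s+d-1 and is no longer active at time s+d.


Each activity i is active on [start_i, start_i + duration_i).
Compute total resource usage per time slot:
  t=0: active resources = [], total = 0
  t=1: active resources = [], total = 0
  t=2: active resources = [], total = 0
  t=3: active resources = [], total = 0
  t=4: active resources = [], total = 0
  t=5: active resources = [3], total = 3
  t=6: active resources = [4, 6, 3], total = 13
  t=7: active resources = [4, 6, 3], total = 13
  t=8: active resources = [4, 6, 3], total = 13
  t=9: active resources = [4, 6, 3], total = 13
Peak resource demand = 13

13


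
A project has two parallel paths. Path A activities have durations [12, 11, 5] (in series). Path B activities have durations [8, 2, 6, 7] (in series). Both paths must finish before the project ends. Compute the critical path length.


Path A total = 12 + 11 + 5 = 28
Path B total = 8 + 2 + 6 + 7 = 23
Critical path = longest path = max(28, 23) = 28

28


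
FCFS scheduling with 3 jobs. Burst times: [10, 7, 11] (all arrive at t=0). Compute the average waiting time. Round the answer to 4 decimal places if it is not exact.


FCFS order (as given): [10, 7, 11]
Waiting times:
  Job 1: wait = 0
  Job 2: wait = 10
  Job 3: wait = 17
Sum of waiting times = 27
Average waiting time = 27/3 = 9.0

9.0


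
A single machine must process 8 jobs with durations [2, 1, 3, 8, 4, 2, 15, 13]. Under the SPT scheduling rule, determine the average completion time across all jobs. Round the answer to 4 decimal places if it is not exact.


Sort jobs by processing time (SPT order): [1, 2, 2, 3, 4, 8, 13, 15]
Compute completion times sequentially:
  Job 1: processing = 1, completes at 1
  Job 2: processing = 2, completes at 3
  Job 3: processing = 2, completes at 5
  Job 4: processing = 3, completes at 8
  Job 5: processing = 4, completes at 12
  Job 6: processing = 8, completes at 20
  Job 7: processing = 13, completes at 33
  Job 8: processing = 15, completes at 48
Sum of completion times = 130
Average completion time = 130/8 = 16.25

16.25


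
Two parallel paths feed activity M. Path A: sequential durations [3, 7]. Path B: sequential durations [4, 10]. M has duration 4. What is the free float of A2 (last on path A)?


ES(A2) = sum of predecessors on chain A = 3
EF(A2) = ES + duration = 3 + 7 = 10
Successor of A2 is M. ES(M) = max(sum(A), sum(B)) = max(10, 14) = 14
Free float = ES(successor) - EF(current) = 14 - 10 = 4

4


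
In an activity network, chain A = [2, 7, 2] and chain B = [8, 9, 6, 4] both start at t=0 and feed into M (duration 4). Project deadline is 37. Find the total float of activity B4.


Forward pass: ES(B4) = sum of predecessors on chain B = 23
EF = ES + duration = 23 + 4 = 27
Backward pass: LF(M) = deadline = 37; LS(M) = 37 - 4 = 33
LF(B4) = LS(M) - sum(successors on chain B) = 33 - 0 = 33
LS = LF - duration = 33 - 4 = 29
Total float = LS - ES = 29 - 23 = 6

6


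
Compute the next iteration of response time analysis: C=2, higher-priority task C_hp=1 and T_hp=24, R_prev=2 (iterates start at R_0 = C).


R_next = C + ceil(R_prev / T_hp) * C_hp
ceil(2 / 24) = ceil(0.0833) = 1
Interference = 1 * 1 = 1
R_next = 2 + 1 = 3

3


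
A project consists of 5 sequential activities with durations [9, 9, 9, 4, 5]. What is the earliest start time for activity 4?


Activity 4 starts after activities 1 through 3 complete.
Predecessor durations: [9, 9, 9]
ES = 9 + 9 + 9 = 27

27


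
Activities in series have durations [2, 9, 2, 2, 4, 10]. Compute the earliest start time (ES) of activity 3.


Activity 3 starts after activities 1 through 2 complete.
Predecessor durations: [2, 9]
ES = 2 + 9 = 11

11


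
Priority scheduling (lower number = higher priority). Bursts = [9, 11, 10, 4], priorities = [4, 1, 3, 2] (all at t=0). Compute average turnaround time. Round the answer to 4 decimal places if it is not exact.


Sort by priority (ascending = highest first):
Order: [(1, 11), (2, 4), (3, 10), (4, 9)]
Completion times:
  Priority 1, burst=11, C=11
  Priority 2, burst=4, C=15
  Priority 3, burst=10, C=25
  Priority 4, burst=9, C=34
Average turnaround = 85/4 = 21.25

21.25


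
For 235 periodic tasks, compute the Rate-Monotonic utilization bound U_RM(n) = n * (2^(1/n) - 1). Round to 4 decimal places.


Compute 2^(1/235) = 1.0029539167
Subtract 1: 1.0029539167 - 1 = 0.0029539167
Multiply by n: 235 * 0.0029539167 = 0.6941704245
Round to 4 dp: 0.6942

0.6942


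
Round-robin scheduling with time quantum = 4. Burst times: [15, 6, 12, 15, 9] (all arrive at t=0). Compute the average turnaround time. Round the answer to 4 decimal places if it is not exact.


Time quantum = 4
Execution trace:
  J1 runs 4 units, time = 4
  J2 runs 4 units, time = 8
  J3 runs 4 units, time = 12
  J4 runs 4 units, time = 16
  J5 runs 4 units, time = 20
  J1 runs 4 units, time = 24
  J2 runs 2 units, time = 26
  J3 runs 4 units, time = 30
  J4 runs 4 units, time = 34
  J5 runs 4 units, time = 38
  J1 runs 4 units, time = 42
  J3 runs 4 units, time = 46
  J4 runs 4 units, time = 50
  J5 runs 1 units, time = 51
  J1 runs 3 units, time = 54
  J4 runs 3 units, time = 57
Finish times: [54, 26, 46, 57, 51]
Average turnaround = 234/5 = 46.8

46.8


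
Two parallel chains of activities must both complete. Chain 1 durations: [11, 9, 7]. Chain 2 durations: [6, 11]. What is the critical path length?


Path A total = 11 + 9 + 7 = 27
Path B total = 6 + 11 = 17
Critical path = longest path = max(27, 17) = 27

27


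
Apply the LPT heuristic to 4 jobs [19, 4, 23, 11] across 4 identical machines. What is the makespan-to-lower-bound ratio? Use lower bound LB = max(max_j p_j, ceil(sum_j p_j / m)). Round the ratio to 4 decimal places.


LPT order: [23, 19, 11, 4]
Machine loads after assignment: [23, 19, 11, 4]
LPT makespan = 23
Lower bound = max(max_job, ceil(total/4)) = max(23, 15) = 23
Ratio = 23 / 23 = 1.0

1.0


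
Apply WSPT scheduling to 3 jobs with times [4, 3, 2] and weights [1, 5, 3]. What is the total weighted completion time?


Compute p/w ratios and sort ascending (WSPT): [(3, 5), (2, 3), (4, 1)]
Compute weighted completion times:
  Job (p=3,w=5): C=3, w*C=5*3=15
  Job (p=2,w=3): C=5, w*C=3*5=15
  Job (p=4,w=1): C=9, w*C=1*9=9
Total weighted completion time = 39

39


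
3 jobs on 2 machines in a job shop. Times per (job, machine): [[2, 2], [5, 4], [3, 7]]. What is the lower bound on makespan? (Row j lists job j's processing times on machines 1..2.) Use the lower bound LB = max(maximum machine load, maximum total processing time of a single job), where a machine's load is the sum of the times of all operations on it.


Machine loads:
  Machine 1: 2 + 5 + 3 = 10
  Machine 2: 2 + 4 + 7 = 13
Max machine load = 13
Job totals:
  Job 1: 4
  Job 2: 9
  Job 3: 10
Max job total = 10
Lower bound = max(13, 10) = 13

13


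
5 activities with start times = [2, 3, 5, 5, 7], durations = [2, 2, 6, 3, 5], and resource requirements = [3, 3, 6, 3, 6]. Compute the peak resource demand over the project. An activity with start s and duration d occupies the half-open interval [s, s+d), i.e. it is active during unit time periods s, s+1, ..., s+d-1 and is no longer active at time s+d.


Each activity i is active on [start_i, start_i + duration_i).
Compute total resource usage per time slot:
  t=0: active resources = [], total = 0
  t=1: active resources = [], total = 0
  t=2: active resources = [3], total = 3
  t=3: active resources = [3, 3], total = 6
  t=4: active resources = [3], total = 3
  t=5: active resources = [6, 3], total = 9
  t=6: active resources = [6, 3], total = 9
  t=7: active resources = [6, 3, 6], total = 15
  t=8: active resources = [6, 6], total = 12
  t=9: active resources = [6, 6], total = 12
  t=10: active resources = [6, 6], total = 12
  t=11: active resources = [6], total = 6
Peak resource demand = 15

15


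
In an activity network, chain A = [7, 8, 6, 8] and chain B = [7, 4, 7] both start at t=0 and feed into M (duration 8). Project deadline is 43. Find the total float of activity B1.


Forward pass: ES(B1) = sum of predecessors on chain B = 0
EF = ES + duration = 0 + 7 = 7
Backward pass: LF(M) = deadline = 43; LS(M) = 43 - 8 = 35
LF(B1) = LS(M) - sum(successors on chain B) = 35 - 11 = 24
LS = LF - duration = 24 - 7 = 17
Total float = LS - ES = 17 - 0 = 17

17


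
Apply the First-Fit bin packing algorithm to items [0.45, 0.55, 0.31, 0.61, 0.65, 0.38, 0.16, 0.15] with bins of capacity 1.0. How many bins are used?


Place items sequentially using First-Fit:
  Item 0.45 -> new Bin 1
  Item 0.55 -> Bin 1 (now 1.0)
  Item 0.31 -> new Bin 2
  Item 0.61 -> Bin 2 (now 0.92)
  Item 0.65 -> new Bin 3
  Item 0.38 -> new Bin 4
  Item 0.16 -> Bin 3 (now 0.81)
  Item 0.15 -> Bin 3 (now 0.96)
Total bins used = 4

4


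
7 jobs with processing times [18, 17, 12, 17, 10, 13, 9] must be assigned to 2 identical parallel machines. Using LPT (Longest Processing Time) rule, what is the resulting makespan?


Sort jobs in decreasing order (LPT): [18, 17, 17, 13, 12, 10, 9]
Assign each job to the least loaded machine:
  Machine 1: jobs [18, 13, 12, 9], load = 52
  Machine 2: jobs [17, 17, 10], load = 44
Makespan = max load = 52

52


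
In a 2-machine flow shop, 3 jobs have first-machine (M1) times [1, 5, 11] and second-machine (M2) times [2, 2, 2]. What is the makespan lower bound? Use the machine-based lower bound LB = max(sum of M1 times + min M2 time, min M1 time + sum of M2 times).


LB1 = sum(M1 times) + min(M2 times) = 17 + 2 = 19
LB2 = min(M1 times) + sum(M2 times) = 1 + 6 = 7
Lower bound = max(LB1, LB2) = max(19, 7) = 19

19


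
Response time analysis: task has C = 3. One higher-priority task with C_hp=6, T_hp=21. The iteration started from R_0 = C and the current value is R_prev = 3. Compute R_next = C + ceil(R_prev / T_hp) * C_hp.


R_next = C + ceil(R_prev / T_hp) * C_hp
ceil(3 / 21) = ceil(0.1429) = 1
Interference = 1 * 6 = 6
R_next = 3 + 6 = 9

9


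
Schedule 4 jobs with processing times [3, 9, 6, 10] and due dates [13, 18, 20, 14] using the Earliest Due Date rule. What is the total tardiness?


Sort by due date (EDD order): [(3, 13), (10, 14), (9, 18), (6, 20)]
Compute completion times and tardiness:
  Job 1: p=3, d=13, C=3, tardiness=max(0,3-13)=0
  Job 2: p=10, d=14, C=13, tardiness=max(0,13-14)=0
  Job 3: p=9, d=18, C=22, tardiness=max(0,22-18)=4
  Job 4: p=6, d=20, C=28, tardiness=max(0,28-20)=8
Total tardiness = 12

12


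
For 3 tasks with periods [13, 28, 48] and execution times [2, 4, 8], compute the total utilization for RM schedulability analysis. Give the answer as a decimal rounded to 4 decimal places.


Compute individual utilizations (exact fractions):
  Task 1: C/T = 2/13 (approx. 0.1538)
  Task 2: C/T = 4/28 = 1/7 (approx. 0.1429)
  Task 3: C/T = 8/48 = 1/6 (approx. 0.1667)
Total utilization U = 2/13 + 1/7 + 1/6 = 253/546
Rounded to 4 decimal places: U = 0.4634
RM (Liu & Layland) bound for 3 tasks = 0.779763; compare with U = 253/546 (approx. 0.463370)
U <= bound, so schedulable by RM sufficient condition.

0.4634


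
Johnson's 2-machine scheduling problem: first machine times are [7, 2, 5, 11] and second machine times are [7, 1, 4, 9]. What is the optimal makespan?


Apply Johnson's rule:
  Group 1 (a <= b): [(1, 7, 7)]
  Group 2 (a > b): [(4, 11, 9), (3, 5, 4), (2, 2, 1)]
Optimal job order: [1, 4, 3, 2]
Schedule:
  Job 1: M1 done at 7, M2 done at 14
  Job 4: M1 done at 18, M2 done at 27
  Job 3: M1 done at 23, M2 done at 31
  Job 2: M1 done at 25, M2 done at 32
Makespan = 32

32


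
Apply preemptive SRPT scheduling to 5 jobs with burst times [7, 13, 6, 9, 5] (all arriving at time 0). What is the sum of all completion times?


Since all jobs arrive at t=0, SRPT equals SPT ordering.
SPT order: [5, 6, 7, 9, 13]
Completion times:
  Job 1: p=5, C=5
  Job 2: p=6, C=11
  Job 3: p=7, C=18
  Job 4: p=9, C=27
  Job 5: p=13, C=40
Total completion time = 5 + 11 + 18 + 27 + 40 = 101

101


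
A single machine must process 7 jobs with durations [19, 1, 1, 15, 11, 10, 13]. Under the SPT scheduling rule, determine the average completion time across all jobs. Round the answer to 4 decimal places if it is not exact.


Sort jobs by processing time (SPT order): [1, 1, 10, 11, 13, 15, 19]
Compute completion times sequentially:
  Job 1: processing = 1, completes at 1
  Job 2: processing = 1, completes at 2
  Job 3: processing = 10, completes at 12
  Job 4: processing = 11, completes at 23
  Job 5: processing = 13, completes at 36
  Job 6: processing = 15, completes at 51
  Job 7: processing = 19, completes at 70
Sum of completion times = 195
Average completion time = 195/7 = 27.8571

27.8571


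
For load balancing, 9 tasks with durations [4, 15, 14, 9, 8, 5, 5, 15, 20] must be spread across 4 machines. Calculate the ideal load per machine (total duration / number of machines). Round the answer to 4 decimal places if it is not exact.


Total processing time = 4 + 15 + 14 + 9 + 8 + 5 + 5 + 15 + 20 = 95
Number of machines = 4
Ideal balanced load = 95 / 4 = 23.75

23.75


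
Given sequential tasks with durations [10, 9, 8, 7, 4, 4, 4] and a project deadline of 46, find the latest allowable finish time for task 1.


LF(activity 1) = deadline - sum of successor durations
Successors: activities 2 through 7 with durations [9, 8, 7, 4, 4, 4]
Sum of successor durations = 36
LF = 46 - 36 = 10

10


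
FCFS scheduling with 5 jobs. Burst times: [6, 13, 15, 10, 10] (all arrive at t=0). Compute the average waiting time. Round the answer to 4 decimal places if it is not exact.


FCFS order (as given): [6, 13, 15, 10, 10]
Waiting times:
  Job 1: wait = 0
  Job 2: wait = 6
  Job 3: wait = 19
  Job 4: wait = 34
  Job 5: wait = 44
Sum of waiting times = 103
Average waiting time = 103/5 = 20.6

20.6


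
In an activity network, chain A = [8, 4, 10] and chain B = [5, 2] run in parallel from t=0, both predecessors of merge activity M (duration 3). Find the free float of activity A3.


ES(A3) = sum of predecessors on chain A = 12
EF(A3) = ES + duration = 12 + 10 = 22
Successor of A3 is M. ES(M) = max(sum(A), sum(B)) = max(22, 7) = 22
Free float = ES(successor) - EF(current) = 22 - 22 = 0

0


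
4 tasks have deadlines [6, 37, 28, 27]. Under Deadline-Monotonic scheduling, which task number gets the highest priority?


Sort tasks by relative deadline (ascending):
  Task 1: deadline = 6
  Task 4: deadline = 27
  Task 3: deadline = 28
  Task 2: deadline = 37
Priority order (highest first): [1, 4, 3, 2]
Highest priority task = 1

1


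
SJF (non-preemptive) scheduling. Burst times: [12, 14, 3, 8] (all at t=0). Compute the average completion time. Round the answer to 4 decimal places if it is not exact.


SJF order (ascending): [3, 8, 12, 14]
Completion times:
  Job 1: burst=3, C=3
  Job 2: burst=8, C=11
  Job 3: burst=12, C=23
  Job 4: burst=14, C=37
Average completion = 74/4 = 18.5

18.5


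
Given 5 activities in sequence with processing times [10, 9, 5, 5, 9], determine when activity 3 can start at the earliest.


Activity 3 starts after activities 1 through 2 complete.
Predecessor durations: [10, 9]
ES = 10 + 9 = 19

19


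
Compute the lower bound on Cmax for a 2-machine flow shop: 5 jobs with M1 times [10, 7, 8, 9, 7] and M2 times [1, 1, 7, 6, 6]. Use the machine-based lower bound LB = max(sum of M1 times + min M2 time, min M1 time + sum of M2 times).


LB1 = sum(M1 times) + min(M2 times) = 41 + 1 = 42
LB2 = min(M1 times) + sum(M2 times) = 7 + 21 = 28
Lower bound = max(LB1, LB2) = max(42, 28) = 42

42


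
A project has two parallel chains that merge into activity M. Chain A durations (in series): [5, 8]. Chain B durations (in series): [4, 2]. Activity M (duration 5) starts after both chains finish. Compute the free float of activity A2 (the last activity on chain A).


ES(A2) = sum of predecessors on chain A = 5
EF(A2) = ES + duration = 5 + 8 = 13
Successor of A2 is M. ES(M) = max(sum(A), sum(B)) = max(13, 6) = 13
Free float = ES(successor) - EF(current) = 13 - 13 = 0

0


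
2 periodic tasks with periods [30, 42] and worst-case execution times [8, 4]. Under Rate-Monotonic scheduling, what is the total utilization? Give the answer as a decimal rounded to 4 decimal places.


Compute individual utilizations (exact fractions):
  Task 1: C/T = 8/30 = 4/15 (approx. 0.2667)
  Task 2: C/T = 4/42 = 2/21 (approx. 0.0952)
Total utilization U = 4/15 + 2/21 = 38/105
Rounded to 4 decimal places: U = 0.3619
RM (Liu & Layland) bound for 2 tasks = 0.828427; compare with U = 38/105 (approx. 0.361905)
U <= bound, so schedulable by RM sufficient condition.

0.3619


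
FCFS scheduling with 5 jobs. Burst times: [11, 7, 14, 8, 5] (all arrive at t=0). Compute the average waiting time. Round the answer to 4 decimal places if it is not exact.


FCFS order (as given): [11, 7, 14, 8, 5]
Waiting times:
  Job 1: wait = 0
  Job 2: wait = 11
  Job 3: wait = 18
  Job 4: wait = 32
  Job 5: wait = 40
Sum of waiting times = 101
Average waiting time = 101/5 = 20.2

20.2


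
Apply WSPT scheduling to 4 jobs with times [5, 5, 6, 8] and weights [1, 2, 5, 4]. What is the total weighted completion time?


Compute p/w ratios and sort ascending (WSPT): [(6, 5), (8, 4), (5, 2), (5, 1)]
Compute weighted completion times:
  Job (p=6,w=5): C=6, w*C=5*6=30
  Job (p=8,w=4): C=14, w*C=4*14=56
  Job (p=5,w=2): C=19, w*C=2*19=38
  Job (p=5,w=1): C=24, w*C=1*24=24
Total weighted completion time = 148

148


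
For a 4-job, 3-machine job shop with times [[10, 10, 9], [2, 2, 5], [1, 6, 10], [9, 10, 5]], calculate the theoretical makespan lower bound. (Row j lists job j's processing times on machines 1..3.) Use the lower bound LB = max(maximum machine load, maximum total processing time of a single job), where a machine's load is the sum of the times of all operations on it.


Machine loads:
  Machine 1: 10 + 2 + 1 + 9 = 22
  Machine 2: 10 + 2 + 6 + 10 = 28
  Machine 3: 9 + 5 + 10 + 5 = 29
Max machine load = 29
Job totals:
  Job 1: 29
  Job 2: 9
  Job 3: 17
  Job 4: 24
Max job total = 29
Lower bound = max(29, 29) = 29

29


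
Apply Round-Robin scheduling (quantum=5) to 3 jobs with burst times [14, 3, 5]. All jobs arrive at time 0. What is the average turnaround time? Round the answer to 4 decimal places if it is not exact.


Time quantum = 5
Execution trace:
  J1 runs 5 units, time = 5
  J2 runs 3 units, time = 8
  J3 runs 5 units, time = 13
  J1 runs 5 units, time = 18
  J1 runs 4 units, time = 22
Finish times: [22, 8, 13]
Average turnaround = 43/3 = 14.3333

14.3333


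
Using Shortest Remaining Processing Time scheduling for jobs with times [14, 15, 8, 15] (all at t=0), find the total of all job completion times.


Since all jobs arrive at t=0, SRPT equals SPT ordering.
SPT order: [8, 14, 15, 15]
Completion times:
  Job 1: p=8, C=8
  Job 2: p=14, C=22
  Job 3: p=15, C=37
  Job 4: p=15, C=52
Total completion time = 8 + 22 + 37 + 52 = 119

119


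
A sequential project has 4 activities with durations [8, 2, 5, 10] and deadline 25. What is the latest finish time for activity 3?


LF(activity 3) = deadline - sum of successor durations
Successors: activities 4 through 4 with durations [10]
Sum of successor durations = 10
LF = 25 - 10 = 15

15


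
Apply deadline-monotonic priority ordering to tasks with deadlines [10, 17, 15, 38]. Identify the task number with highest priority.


Sort tasks by relative deadline (ascending):
  Task 1: deadline = 10
  Task 3: deadline = 15
  Task 2: deadline = 17
  Task 4: deadline = 38
Priority order (highest first): [1, 3, 2, 4]
Highest priority task = 1

1


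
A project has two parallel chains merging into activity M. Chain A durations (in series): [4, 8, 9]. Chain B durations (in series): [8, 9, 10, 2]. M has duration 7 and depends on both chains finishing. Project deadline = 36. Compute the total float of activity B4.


Forward pass: ES(B4) = sum of predecessors on chain B = 27
EF = ES + duration = 27 + 2 = 29
Backward pass: LF(M) = deadline = 36; LS(M) = 36 - 7 = 29
LF(B4) = LS(M) - sum(successors on chain B) = 29 - 0 = 29
LS = LF - duration = 29 - 2 = 27
Total float = LS - ES = 27 - 27 = 0

0


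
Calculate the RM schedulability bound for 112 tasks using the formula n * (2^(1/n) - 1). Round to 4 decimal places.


Compute 2^(1/112) = 1.0062080044
Subtract 1: 1.0062080044 - 1 = 0.0062080044
Multiply by n: 112 * 0.0062080044 = 0.6952964928
Round to 4 dp: 0.6953

0.6953


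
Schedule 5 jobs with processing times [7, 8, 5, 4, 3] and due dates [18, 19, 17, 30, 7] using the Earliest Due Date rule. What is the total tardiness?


Sort by due date (EDD order): [(3, 7), (5, 17), (7, 18), (8, 19), (4, 30)]
Compute completion times and tardiness:
  Job 1: p=3, d=7, C=3, tardiness=max(0,3-7)=0
  Job 2: p=5, d=17, C=8, tardiness=max(0,8-17)=0
  Job 3: p=7, d=18, C=15, tardiness=max(0,15-18)=0
  Job 4: p=8, d=19, C=23, tardiness=max(0,23-19)=4
  Job 5: p=4, d=30, C=27, tardiness=max(0,27-30)=0
Total tardiness = 4

4


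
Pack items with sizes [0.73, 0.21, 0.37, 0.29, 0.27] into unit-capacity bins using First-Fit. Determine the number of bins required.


Place items sequentially using First-Fit:
  Item 0.73 -> new Bin 1
  Item 0.21 -> Bin 1 (now 0.94)
  Item 0.37 -> new Bin 2
  Item 0.29 -> Bin 2 (now 0.66)
  Item 0.27 -> Bin 2 (now 0.93)
Total bins used = 2

2


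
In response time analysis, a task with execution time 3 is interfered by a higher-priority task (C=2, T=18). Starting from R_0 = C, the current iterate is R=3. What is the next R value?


R_next = C + ceil(R_prev / T_hp) * C_hp
ceil(3 / 18) = ceil(0.1667) = 1
Interference = 1 * 2 = 2
R_next = 3 + 2 = 5

5


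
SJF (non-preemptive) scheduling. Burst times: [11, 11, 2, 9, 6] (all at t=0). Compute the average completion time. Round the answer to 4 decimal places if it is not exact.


SJF order (ascending): [2, 6, 9, 11, 11]
Completion times:
  Job 1: burst=2, C=2
  Job 2: burst=6, C=8
  Job 3: burst=9, C=17
  Job 4: burst=11, C=28
  Job 5: burst=11, C=39
Average completion = 94/5 = 18.8

18.8


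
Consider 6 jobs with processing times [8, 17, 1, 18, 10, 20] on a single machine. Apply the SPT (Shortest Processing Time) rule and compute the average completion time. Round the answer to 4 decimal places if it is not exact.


Sort jobs by processing time (SPT order): [1, 8, 10, 17, 18, 20]
Compute completion times sequentially:
  Job 1: processing = 1, completes at 1
  Job 2: processing = 8, completes at 9
  Job 3: processing = 10, completes at 19
  Job 4: processing = 17, completes at 36
  Job 5: processing = 18, completes at 54
  Job 6: processing = 20, completes at 74
Sum of completion times = 193
Average completion time = 193/6 = 32.1667

32.1667


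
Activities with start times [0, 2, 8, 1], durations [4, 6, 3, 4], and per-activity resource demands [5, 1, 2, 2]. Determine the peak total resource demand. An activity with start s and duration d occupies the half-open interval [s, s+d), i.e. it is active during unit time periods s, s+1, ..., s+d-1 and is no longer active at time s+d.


Each activity i is active on [start_i, start_i + duration_i).
Compute total resource usage per time slot:
  t=0: active resources = [5], total = 5
  t=1: active resources = [5, 2], total = 7
  t=2: active resources = [5, 1, 2], total = 8
  t=3: active resources = [5, 1, 2], total = 8
  t=4: active resources = [1, 2], total = 3
  t=5: active resources = [1], total = 1
  t=6: active resources = [1], total = 1
  t=7: active resources = [1], total = 1
  t=8: active resources = [2], total = 2
  t=9: active resources = [2], total = 2
  t=10: active resources = [2], total = 2
Peak resource demand = 8

8


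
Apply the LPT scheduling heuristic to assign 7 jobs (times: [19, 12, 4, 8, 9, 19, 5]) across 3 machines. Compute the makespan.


Sort jobs in decreasing order (LPT): [19, 19, 12, 9, 8, 5, 4]
Assign each job to the least loaded machine:
  Machine 1: jobs [19, 8], load = 27
  Machine 2: jobs [19, 5], load = 24
  Machine 3: jobs [12, 9, 4], load = 25
Makespan = max load = 27

27


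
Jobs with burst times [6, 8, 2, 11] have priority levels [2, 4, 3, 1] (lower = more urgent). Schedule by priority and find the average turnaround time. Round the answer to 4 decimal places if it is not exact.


Sort by priority (ascending = highest first):
Order: [(1, 11), (2, 6), (3, 2), (4, 8)]
Completion times:
  Priority 1, burst=11, C=11
  Priority 2, burst=6, C=17
  Priority 3, burst=2, C=19
  Priority 4, burst=8, C=27
Average turnaround = 74/4 = 18.5

18.5


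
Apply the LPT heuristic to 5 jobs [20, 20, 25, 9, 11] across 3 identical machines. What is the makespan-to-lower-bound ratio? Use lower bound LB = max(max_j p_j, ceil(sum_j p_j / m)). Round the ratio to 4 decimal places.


LPT order: [25, 20, 20, 11, 9]
Machine loads after assignment: [25, 31, 29]
LPT makespan = 31
Lower bound = max(max_job, ceil(total/3)) = max(25, 29) = 29
Ratio = 31 / 29 = 1.069

1.069


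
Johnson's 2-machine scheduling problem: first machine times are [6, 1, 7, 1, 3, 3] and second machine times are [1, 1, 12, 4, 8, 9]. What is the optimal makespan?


Apply Johnson's rule:
  Group 1 (a <= b): [(2, 1, 1), (4, 1, 4), (5, 3, 8), (6, 3, 9), (3, 7, 12)]
  Group 2 (a > b): [(1, 6, 1)]
Optimal job order: [2, 4, 5, 6, 3, 1]
Schedule:
  Job 2: M1 done at 1, M2 done at 2
  Job 4: M1 done at 2, M2 done at 6
  Job 5: M1 done at 5, M2 done at 14
  Job 6: M1 done at 8, M2 done at 23
  Job 3: M1 done at 15, M2 done at 35
  Job 1: M1 done at 21, M2 done at 36
Makespan = 36

36


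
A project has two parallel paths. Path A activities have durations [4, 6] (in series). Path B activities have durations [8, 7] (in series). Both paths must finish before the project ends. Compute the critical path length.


Path A total = 4 + 6 = 10
Path B total = 8 + 7 = 15
Critical path = longest path = max(10, 15) = 15

15


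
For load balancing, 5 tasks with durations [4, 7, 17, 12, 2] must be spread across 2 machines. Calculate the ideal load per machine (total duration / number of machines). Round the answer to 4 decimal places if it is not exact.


Total processing time = 4 + 7 + 17 + 12 + 2 = 42
Number of machines = 2
Ideal balanced load = 42 / 2 = 21.0

21.0


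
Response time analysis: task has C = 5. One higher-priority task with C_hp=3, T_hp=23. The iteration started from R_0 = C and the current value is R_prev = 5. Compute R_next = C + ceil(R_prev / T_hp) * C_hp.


R_next = C + ceil(R_prev / T_hp) * C_hp
ceil(5 / 23) = ceil(0.2174) = 1
Interference = 1 * 3 = 3
R_next = 5 + 3 = 8

8


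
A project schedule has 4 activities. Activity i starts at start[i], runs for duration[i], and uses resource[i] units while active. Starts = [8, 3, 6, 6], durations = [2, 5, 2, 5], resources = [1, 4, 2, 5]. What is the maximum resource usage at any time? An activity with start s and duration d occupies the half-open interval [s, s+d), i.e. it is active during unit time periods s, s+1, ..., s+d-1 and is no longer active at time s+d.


Each activity i is active on [start_i, start_i + duration_i).
Compute total resource usage per time slot:
  t=0: active resources = [], total = 0
  t=1: active resources = [], total = 0
  t=2: active resources = [], total = 0
  t=3: active resources = [4], total = 4
  t=4: active resources = [4], total = 4
  t=5: active resources = [4], total = 4
  t=6: active resources = [4, 2, 5], total = 11
  t=7: active resources = [4, 2, 5], total = 11
  t=8: active resources = [1, 5], total = 6
  t=9: active resources = [1, 5], total = 6
  t=10: active resources = [5], total = 5
Peak resource demand = 11

11


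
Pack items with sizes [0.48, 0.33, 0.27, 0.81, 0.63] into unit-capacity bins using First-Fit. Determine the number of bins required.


Place items sequentially using First-Fit:
  Item 0.48 -> new Bin 1
  Item 0.33 -> Bin 1 (now 0.81)
  Item 0.27 -> new Bin 2
  Item 0.81 -> new Bin 3
  Item 0.63 -> Bin 2 (now 0.9)
Total bins used = 3

3


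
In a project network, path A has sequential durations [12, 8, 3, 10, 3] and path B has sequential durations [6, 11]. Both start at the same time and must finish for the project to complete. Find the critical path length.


Path A total = 12 + 8 + 3 + 10 + 3 = 36
Path B total = 6 + 11 = 17
Critical path = longest path = max(36, 17) = 36

36


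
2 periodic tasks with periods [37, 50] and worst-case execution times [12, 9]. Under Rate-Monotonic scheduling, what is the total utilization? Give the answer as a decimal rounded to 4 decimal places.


Compute individual utilizations (exact fractions):
  Task 1: C/T = 12/37 (approx. 0.3243)
  Task 2: C/T = 9/50 (approx. 0.18)
Total utilization U = 12/37 + 9/50 = 933/1850
Rounded to 4 decimal places: U = 0.5043
RM (Liu & Layland) bound for 2 tasks = 0.828427; compare with U = 933/1850 (approx. 0.504324)
U <= bound, so schedulable by RM sufficient condition.

0.5043


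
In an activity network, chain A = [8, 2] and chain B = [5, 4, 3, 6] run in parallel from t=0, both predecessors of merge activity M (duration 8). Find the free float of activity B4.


ES(B4) = sum of predecessors on chain B = 12
EF(B4) = ES + duration = 12 + 6 = 18
Successor of B4 is M. ES(M) = max(sum(A), sum(B)) = max(10, 18) = 18
Free float = ES(successor) - EF(current) = 18 - 18 = 0

0


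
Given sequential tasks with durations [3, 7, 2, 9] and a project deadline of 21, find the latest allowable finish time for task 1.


LF(activity 1) = deadline - sum of successor durations
Successors: activities 2 through 4 with durations [7, 2, 9]
Sum of successor durations = 18
LF = 21 - 18 = 3

3


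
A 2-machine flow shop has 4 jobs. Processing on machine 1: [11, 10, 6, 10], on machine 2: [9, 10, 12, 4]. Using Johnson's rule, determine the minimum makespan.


Apply Johnson's rule:
  Group 1 (a <= b): [(3, 6, 12), (2, 10, 10)]
  Group 2 (a > b): [(1, 11, 9), (4, 10, 4)]
Optimal job order: [3, 2, 1, 4]
Schedule:
  Job 3: M1 done at 6, M2 done at 18
  Job 2: M1 done at 16, M2 done at 28
  Job 1: M1 done at 27, M2 done at 37
  Job 4: M1 done at 37, M2 done at 41
Makespan = 41

41
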